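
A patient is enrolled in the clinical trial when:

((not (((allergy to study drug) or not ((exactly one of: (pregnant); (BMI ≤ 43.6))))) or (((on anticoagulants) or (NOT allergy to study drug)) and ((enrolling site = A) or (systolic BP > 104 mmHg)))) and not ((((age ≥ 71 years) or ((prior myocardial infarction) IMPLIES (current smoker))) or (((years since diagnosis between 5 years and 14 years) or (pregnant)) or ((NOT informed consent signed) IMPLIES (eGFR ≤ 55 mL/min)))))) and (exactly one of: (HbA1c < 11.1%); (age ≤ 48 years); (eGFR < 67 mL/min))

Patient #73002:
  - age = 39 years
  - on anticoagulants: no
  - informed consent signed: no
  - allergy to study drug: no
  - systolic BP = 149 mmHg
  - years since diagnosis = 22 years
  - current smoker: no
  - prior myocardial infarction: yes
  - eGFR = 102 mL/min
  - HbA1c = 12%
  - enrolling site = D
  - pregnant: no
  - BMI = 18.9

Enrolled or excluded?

Atomic conditions:
  allergy to study drug: no → false
  pregnant: no → false
  BMI ≤ 43.6: 18.9 ≤ 43.6 is true
  on anticoagulants: no → false
  NOT allergy to study drug: no → true
  enrolling site = A: D == A is false
  systolic BP > 104 mmHg: 149 > 104 is true
  age ≥ 71 years: 39 ≥ 71 is false
  prior myocardial infarction: yes → true
  current smoker: no → false
  years since diagnosis between 5 years and 14 years: 22 in [5, 14] is false
  NOT informed consent signed: no → true
  eGFR ≤ 55 mL/min: 102 ≤ 55 is false
  HbA1c < 11.1%: 12 < 11.1 is false
  age ≤ 48 years: 39 ≤ 48 is true
  eGFR < 67 mL/min: 102 < 67 is false
Combine:
[1.1.1.1.2.1] exactly-one(false, true) = true
[1.1.1.1.2] NOT true = false
[1.1.1.1] false OR false = false
[1.1.1] NOT false = true
[1.1.2.1] false OR true = true
[1.1.2.2] false OR true = true
[1.1.2] true AND true = true
[1.1] true OR true = true
[1.2.1.1.2] true → false = false
[1.2.1.1] false OR false = false
[1.2.1.2.1] false OR false = false
[1.2.1.2.2] true → false = false
[1.2.1.2] false OR false = false
[1.2.1] false OR false = false
[1.2] NOT false = true
[1] true AND true = true
[2] exactly-one(false, true, false) = true
[root] true AND true = true
Overall: true → enrolled

Enrolled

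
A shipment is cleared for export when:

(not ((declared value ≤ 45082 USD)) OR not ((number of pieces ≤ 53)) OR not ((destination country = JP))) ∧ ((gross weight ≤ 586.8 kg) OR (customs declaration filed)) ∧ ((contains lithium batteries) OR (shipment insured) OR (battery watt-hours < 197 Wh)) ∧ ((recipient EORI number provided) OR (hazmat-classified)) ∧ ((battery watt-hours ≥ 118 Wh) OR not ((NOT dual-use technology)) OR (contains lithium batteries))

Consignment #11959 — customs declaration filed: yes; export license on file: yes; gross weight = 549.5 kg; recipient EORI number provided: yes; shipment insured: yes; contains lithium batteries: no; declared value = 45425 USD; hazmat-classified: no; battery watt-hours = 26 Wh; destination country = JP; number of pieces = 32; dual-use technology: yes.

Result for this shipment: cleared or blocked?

Atomic conditions:
  declared value ≤ 45082 USD: 45425 ≤ 45082 is false
  number of pieces ≤ 53: 32 ≤ 53 is true
  destination country = JP: JP == JP is true
  gross weight ≤ 586.8 kg: 549.5 ≤ 586.8 is true
  customs declaration filed: yes → true
  contains lithium batteries: no → false
  shipment insured: yes → true
  battery watt-hours < 197 Wh: 26 < 197 is true
  recipient EORI number provided: yes → true
  hazmat-classified: no → false
  battery watt-hours ≥ 118 Wh: 26 ≥ 118 is false
  NOT dual-use technology: yes → false
Combine:
[1.1] NOT false = true
[1.2] NOT true = false
[1.3] NOT true = false
[1] true OR false OR false = true
[2] true OR true = true
[3] false OR true OR true = true
[4] true OR false = true
[5.2] NOT false = true
[5] false OR true OR false = true
[root] true AND true AND true AND true AND true = true
Overall: true → cleared

Cleared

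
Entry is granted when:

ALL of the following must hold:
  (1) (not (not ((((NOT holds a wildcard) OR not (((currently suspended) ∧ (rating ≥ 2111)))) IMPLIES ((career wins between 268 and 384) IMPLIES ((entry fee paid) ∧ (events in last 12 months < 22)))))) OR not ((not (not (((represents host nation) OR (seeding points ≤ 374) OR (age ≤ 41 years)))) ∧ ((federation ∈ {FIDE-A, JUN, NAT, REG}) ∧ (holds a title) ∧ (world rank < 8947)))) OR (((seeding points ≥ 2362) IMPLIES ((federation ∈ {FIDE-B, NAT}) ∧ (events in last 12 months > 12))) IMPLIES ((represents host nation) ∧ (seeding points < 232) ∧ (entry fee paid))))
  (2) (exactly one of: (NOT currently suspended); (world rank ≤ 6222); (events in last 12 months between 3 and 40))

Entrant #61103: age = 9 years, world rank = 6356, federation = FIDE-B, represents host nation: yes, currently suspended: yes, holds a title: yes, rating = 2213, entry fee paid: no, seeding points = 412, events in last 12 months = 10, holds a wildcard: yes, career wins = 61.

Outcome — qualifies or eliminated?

Atomic conditions:
  NOT holds a wildcard: yes → false
  currently suspended: yes → true
  rating ≥ 2111: 2213 ≥ 2111 is true
  career wins between 268 and 384: 61 in [268, 384] is false
  entry fee paid: no → false
  events in last 12 months < 22: 10 < 22 is true
  represents host nation: yes → true
  seeding points ≤ 374: 412 ≤ 374 is false
  age ≤ 41 years: 9 ≤ 41 is true
  federation ∈ {FIDE-A, JUN, NAT, REG}: FIDE-B is not in the set → false
  holds a title: yes → true
  world rank < 8947: 6356 < 8947 is true
  seeding points ≥ 2362: 412 ≥ 2362 is false
  federation ∈ {FIDE-B, NAT}: FIDE-B is in the set → true
  events in last 12 months > 12: 10 > 12 is false
  seeding points < 232: 412 < 232 is false
  NOT currently suspended: yes → false
  world rank ≤ 6222: 6356 ≤ 6222 is false
  events in last 12 months between 3 and 40: 10 in [3, 40] is true
Combine:
[1.1.1.1.1.2.1] true AND true = true
[1.1.1.1.1.2] NOT true = false
[1.1.1.1.1] false OR false = false
[1.1.1.1.2.2] false AND true = false
[1.1.1.1.2] false → false (antecedent false ⇒ implication holds) = true
[1.1.1.1] false → true (antecedent false ⇒ implication holds) = true
[1.1.1] NOT true = false
[1.1] NOT false = true
[1.2.1.1.1.1] true OR false OR true = true
[1.2.1.1.1] NOT true = false
[1.2.1.1] NOT false = true
[1.2.1.2] false AND true AND true = false
[1.2.1] true AND false = false
[1.2] NOT false = true
[1.3.1.2] true AND false = false
[1.3.1] false → false (antecedent false ⇒ implication holds) = true
[1.3.2] true AND false AND false = false
[1.3] true → false = false
[1] true OR true OR false = true
[2] exactly-one(false, false, true) = true
[root] true AND true = true
Overall: true → qualifies

Qualifies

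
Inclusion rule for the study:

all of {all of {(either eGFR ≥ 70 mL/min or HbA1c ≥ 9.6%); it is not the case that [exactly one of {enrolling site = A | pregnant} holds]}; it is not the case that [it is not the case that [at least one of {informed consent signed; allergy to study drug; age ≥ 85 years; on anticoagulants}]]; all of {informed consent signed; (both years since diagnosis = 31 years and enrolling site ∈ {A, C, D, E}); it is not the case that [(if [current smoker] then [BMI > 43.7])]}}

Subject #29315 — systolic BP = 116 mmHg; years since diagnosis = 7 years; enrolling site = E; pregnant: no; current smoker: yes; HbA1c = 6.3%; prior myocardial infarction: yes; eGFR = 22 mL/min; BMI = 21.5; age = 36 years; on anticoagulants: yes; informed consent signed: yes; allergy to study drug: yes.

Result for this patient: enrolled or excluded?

Excluded

Atomic conditions:
  eGFR ≥ 70 mL/min: 22 ≥ 70 is false
  HbA1c ≥ 9.6%: 6.3 ≥ 9.6 is false
  enrolling site = A: E == A is false
  pregnant: no → false
  informed consent signed: yes → true
  allergy to study drug: yes → true
  age ≥ 85 years: 36 ≥ 85 is false
  on anticoagulants: yes → true
  years since diagnosis = 31 years: 7 == 31 is false
  enrolling site ∈ {A, C, D, E}: E is in the set → true
  current smoker: yes → true
  BMI > 43.7: 21.5 > 43.7 is false
Combine:
[1.1] false OR false = false
[1.2.1] exactly-one(false, false) = false
[1.2] NOT false = true
[1] false AND true = false
[2.1.1] true OR true OR false OR true = true
[2.1] NOT true = false
[2] NOT false = true
[3.2] false AND true = false
[3.3.1] true → false = false
[3.3] NOT false = true
[3] true AND false AND true = false
[root] false AND true AND false = false
Overall: false → excluded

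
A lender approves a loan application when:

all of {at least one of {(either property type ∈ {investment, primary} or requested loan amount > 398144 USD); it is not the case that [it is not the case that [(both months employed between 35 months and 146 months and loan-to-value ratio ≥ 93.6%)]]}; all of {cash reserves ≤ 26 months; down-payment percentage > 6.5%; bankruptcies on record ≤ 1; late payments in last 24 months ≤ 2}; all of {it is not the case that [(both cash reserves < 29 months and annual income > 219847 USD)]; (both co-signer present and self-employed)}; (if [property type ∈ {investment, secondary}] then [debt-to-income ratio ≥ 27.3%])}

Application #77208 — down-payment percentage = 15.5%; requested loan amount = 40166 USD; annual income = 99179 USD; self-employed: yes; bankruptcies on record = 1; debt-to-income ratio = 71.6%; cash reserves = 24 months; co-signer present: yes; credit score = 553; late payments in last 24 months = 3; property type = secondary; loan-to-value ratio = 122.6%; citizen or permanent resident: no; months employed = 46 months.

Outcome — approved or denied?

Denied

Atomic conditions:
  property type ∈ {investment, primary}: secondary is not in the set → false
  requested loan amount > 398144 USD: 40166 > 398144 is false
  months employed between 35 months and 146 months: 46 in [35, 146] is true
  loan-to-value ratio ≥ 93.6%: 122.6 ≥ 93.6 is true
  cash reserves ≤ 26 months: 24 ≤ 26 is true
  down-payment percentage > 6.5%: 15.5 > 6.5 is true
  bankruptcies on record ≤ 1: 1 ≤ 1 is true
  late payments in last 24 months ≤ 2: 3 ≤ 2 is false
  cash reserves < 29 months: 24 < 29 is true
  annual income > 219847 USD: 99179 > 219847 is false
  co-signer present: yes → true
  self-employed: yes → true
  property type ∈ {investment, secondary}: secondary is in the set → true
  debt-to-income ratio ≥ 27.3%: 71.6 ≥ 27.3 is true
Combine:
[1.1] false OR false = false
[1.2.1.1] true AND true = true
[1.2.1] NOT true = false
[1.2] NOT false = true
[1] false OR true = true
[2] true AND true AND true AND false = false
[3.1.1] true AND false = false
[3.1] NOT false = true
[3.2] true AND true = true
[3] true AND true = true
[4] true → true = true
[root] true AND false AND true AND true = false
Overall: false → denied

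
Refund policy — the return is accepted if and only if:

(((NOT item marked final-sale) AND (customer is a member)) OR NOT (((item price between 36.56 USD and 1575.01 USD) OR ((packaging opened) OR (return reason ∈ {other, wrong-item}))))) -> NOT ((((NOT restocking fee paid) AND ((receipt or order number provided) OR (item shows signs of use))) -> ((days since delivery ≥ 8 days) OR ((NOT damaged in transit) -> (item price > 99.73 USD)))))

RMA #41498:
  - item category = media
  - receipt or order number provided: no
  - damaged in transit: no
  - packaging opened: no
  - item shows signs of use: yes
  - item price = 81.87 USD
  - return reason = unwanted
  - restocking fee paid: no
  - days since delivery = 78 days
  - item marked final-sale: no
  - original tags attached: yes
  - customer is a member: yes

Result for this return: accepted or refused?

Atomic conditions:
  NOT item marked final-sale: no → true
  customer is a member: yes → true
  item price between 36.56 USD and 1575.01 USD: 81.87 in [36.56, 1575.01] is true
  packaging opened: no → false
  return reason ∈ {other, wrong-item}: unwanted is not in the set → false
  NOT restocking fee paid: no → true
  receipt or order number provided: no → false
  item shows signs of use: yes → true
  days since delivery ≥ 8 days: 78 ≥ 8 is true
  NOT damaged in transit: no → true
  item price > 99.73 USD: 81.87 > 99.73 is false
Combine:
[1.1] true AND true = true
[1.2.1.2] false OR false = false
[1.2.1] true OR false = true
[1.2] NOT true = false
[1] true OR false = true
[2.1.1.2] false OR true = true
[2.1.1] true AND true = true
[2.1.2.2] true → false = false
[2.1.2] true OR false = true
[2.1] true → true = true
[2] NOT true = false
[root] true → false = false
Overall: false → refused

Refused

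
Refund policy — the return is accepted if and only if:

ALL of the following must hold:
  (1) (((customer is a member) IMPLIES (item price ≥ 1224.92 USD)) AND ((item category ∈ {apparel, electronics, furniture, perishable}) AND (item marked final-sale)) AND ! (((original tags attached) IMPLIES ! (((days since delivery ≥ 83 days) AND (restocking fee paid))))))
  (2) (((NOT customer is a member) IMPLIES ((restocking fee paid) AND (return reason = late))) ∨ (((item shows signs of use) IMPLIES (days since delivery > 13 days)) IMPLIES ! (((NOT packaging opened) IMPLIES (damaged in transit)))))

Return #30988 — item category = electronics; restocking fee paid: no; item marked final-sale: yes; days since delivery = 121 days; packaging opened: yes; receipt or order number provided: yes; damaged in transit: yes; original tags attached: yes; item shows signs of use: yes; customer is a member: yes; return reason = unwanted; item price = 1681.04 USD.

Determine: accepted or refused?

Refused

Atomic conditions:
  customer is a member: yes → true
  item price ≥ 1224.92 USD: 1681.04 ≥ 1224.92 is true
  item category ∈ {apparel, electronics, furniture, perishable}: electronics is in the set → true
  item marked final-sale: yes → true
  original tags attached: yes → true
  days since delivery ≥ 83 days: 121 ≥ 83 is true
  restocking fee paid: no → false
  NOT customer is a member: yes → false
  return reason = late: unwanted == late is false
  item shows signs of use: yes → true
  days since delivery > 13 days: 121 > 13 is true
  NOT packaging opened: yes → false
  damaged in transit: yes → true
Combine:
[1.1] true → true = true
[1.2] true AND true = true
[1.3.1.2.1] true AND false = false
[1.3.1.2] NOT false = true
[1.3.1] true → true = true
[1.3] NOT true = false
[1] true AND true AND false = false
[2.1.2] false AND false = false
[2.1] false → false (antecedent false ⇒ implication holds) = true
[2.2.1] true → true = true
[2.2.2.1] false → true (antecedent false ⇒ implication holds) = true
[2.2.2] NOT true = false
[2.2] true → false = false
[2] true OR false = true
[root] false AND true = false
Overall: false → refused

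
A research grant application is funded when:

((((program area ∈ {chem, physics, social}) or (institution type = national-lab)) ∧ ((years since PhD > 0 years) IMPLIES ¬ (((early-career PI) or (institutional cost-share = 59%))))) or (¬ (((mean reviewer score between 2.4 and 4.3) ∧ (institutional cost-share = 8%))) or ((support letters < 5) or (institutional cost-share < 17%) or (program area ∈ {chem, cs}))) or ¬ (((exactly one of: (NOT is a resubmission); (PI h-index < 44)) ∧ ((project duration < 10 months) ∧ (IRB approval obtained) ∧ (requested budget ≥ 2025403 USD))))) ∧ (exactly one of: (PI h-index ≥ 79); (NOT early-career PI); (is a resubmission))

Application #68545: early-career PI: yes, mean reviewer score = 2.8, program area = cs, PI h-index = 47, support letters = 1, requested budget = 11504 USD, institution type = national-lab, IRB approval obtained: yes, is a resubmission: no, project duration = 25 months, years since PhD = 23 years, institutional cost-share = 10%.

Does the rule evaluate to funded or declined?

Declined

Atomic conditions:
  program area ∈ {chem, physics, social}: cs is not in the set → false
  institution type = national-lab: national-lab == national-lab is true
  years since PhD > 0 years: 23 > 0 is true
  early-career PI: yes → true
  institutional cost-share = 59%: 10 == 59 is false
  mean reviewer score between 2.4 and 4.3: 2.8 in [2.4, 4.3] is true
  institutional cost-share = 8%: 10 == 8 is false
  support letters < 5: 1 < 5 is true
  institutional cost-share < 17%: 10 < 17 is true
  program area ∈ {chem, cs}: cs is in the set → true
  NOT is a resubmission: no → true
  PI h-index < 44: 47 < 44 is false
  project duration < 10 months: 25 < 10 is false
  IRB approval obtained: yes → true
  requested budget ≥ 2025403 USD: 11504 ≥ 2025403 is false
  PI h-index ≥ 79: 47 ≥ 79 is false
  NOT early-career PI: yes → false
  is a resubmission: no → false
Combine:
[1.1.1] false OR true = true
[1.1.2.2.1] true OR false = true
[1.1.2.2] NOT true = false
[1.1.2] true → false = false
[1.1] true AND false = false
[1.2.1.1] true AND false = false
[1.2.1] NOT false = true
[1.2.2] true OR true OR true = true
[1.2] true OR true = true
[1.3.1.1] exactly-one(true, false) = true
[1.3.1.2] false AND true AND false = false
[1.3.1] true AND false = false
[1.3] NOT false = true
[1] false OR true OR true = true
[2] exactly-one(false, false, false) = false
[root] true AND false = false
Overall: false → declined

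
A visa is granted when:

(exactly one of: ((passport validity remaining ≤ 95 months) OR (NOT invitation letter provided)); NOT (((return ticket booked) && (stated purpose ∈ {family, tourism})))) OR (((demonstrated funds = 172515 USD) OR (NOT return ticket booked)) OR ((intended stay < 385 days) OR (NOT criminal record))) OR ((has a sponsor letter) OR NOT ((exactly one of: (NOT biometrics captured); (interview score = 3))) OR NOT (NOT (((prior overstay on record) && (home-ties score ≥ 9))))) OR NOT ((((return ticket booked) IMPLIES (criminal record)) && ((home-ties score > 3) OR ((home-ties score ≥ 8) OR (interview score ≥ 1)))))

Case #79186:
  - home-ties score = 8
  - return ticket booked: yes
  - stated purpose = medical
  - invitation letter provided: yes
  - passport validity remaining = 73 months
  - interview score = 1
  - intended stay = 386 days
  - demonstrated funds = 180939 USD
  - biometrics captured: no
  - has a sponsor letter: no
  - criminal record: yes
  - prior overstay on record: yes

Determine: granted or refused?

Refused

Atomic conditions:
  passport validity remaining ≤ 95 months: 73 ≤ 95 is true
  NOT invitation letter provided: yes → false
  return ticket booked: yes → true
  stated purpose ∈ {family, tourism}: medical is not in the set → false
  demonstrated funds = 172515 USD: 180939 == 172515 is false
  NOT return ticket booked: yes → false
  intended stay < 385 days: 386 < 385 is false
  NOT criminal record: yes → false
  has a sponsor letter: no → false
  NOT biometrics captured: no → true
  interview score = 3: 1 == 3 is false
  prior overstay on record: yes → true
  home-ties score ≥ 9: 8 ≥ 9 is false
  criminal record: yes → true
  home-ties score > 3: 8 > 3 is true
  home-ties score ≥ 8: 8 ≥ 8 is true
  interview score ≥ 1: 1 ≥ 1 is true
Combine:
[1.1] true OR false = true
[1.2.1] true AND false = false
[1.2] NOT false = true
[1] exactly-one(true, true) = false
[2.1] false OR false = false
[2.2] false OR false = false
[2] false OR false = false
[3.2.1] exactly-one(true, false) = true
[3.2] NOT true = false
[3.3.1.1] true AND false = false
[3.3.1] NOT false = true
[3.3] NOT true = false
[3] false OR false OR false = false
[4.1.1] true → true = true
[4.1.2.2] true OR true = true
[4.1.2] true OR true = true
[4.1] true AND true = true
[4] NOT true = false
[root] false OR false OR false OR false = false
Overall: false → refused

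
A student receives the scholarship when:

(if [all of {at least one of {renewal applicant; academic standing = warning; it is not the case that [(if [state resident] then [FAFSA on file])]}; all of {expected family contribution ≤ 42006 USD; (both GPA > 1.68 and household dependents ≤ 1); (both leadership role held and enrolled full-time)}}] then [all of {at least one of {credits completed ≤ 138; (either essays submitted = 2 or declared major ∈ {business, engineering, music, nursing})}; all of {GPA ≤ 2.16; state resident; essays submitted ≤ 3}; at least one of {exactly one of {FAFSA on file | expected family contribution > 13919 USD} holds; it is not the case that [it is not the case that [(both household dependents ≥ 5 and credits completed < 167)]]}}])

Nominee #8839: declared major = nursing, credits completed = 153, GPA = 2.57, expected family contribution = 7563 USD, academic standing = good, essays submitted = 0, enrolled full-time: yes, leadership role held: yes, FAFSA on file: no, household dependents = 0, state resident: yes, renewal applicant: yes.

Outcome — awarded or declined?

Atomic conditions:
  renewal applicant: yes → true
  academic standing = warning: good == warning is false
  state resident: yes → true
  FAFSA on file: no → false
  expected family contribution ≤ 42006 USD: 7563 ≤ 42006 is true
  GPA > 1.68: 2.57 > 1.68 is true
  household dependents ≤ 1: 0 ≤ 1 is true
  leadership role held: yes → true
  enrolled full-time: yes → true
  credits completed ≤ 138: 153 ≤ 138 is false
  essays submitted = 2: 0 == 2 is false
  declared major ∈ {business, engineering, music, nursing}: nursing is in the set → true
  GPA ≤ 2.16: 2.57 ≤ 2.16 is false
  essays submitted ≤ 3: 0 ≤ 3 is true
  expected family contribution > 13919 USD: 7563 > 13919 is false
  household dependents ≥ 5: 0 ≥ 5 is false
  credits completed < 167: 153 < 167 is true
Combine:
[1.1.3.1] true → false = false
[1.1.3] NOT false = true
[1.1] true OR false OR true = true
[1.2.2] true AND true = true
[1.2.3] true AND true = true
[1.2] true AND true AND true = true
[1] true AND true = true
[2.1.2] false OR true = true
[2.1] false OR true = true
[2.2] false AND true AND true = false
[2.3.1] exactly-one(false, false) = false
[2.3.2.1.1] false AND true = false
[2.3.2.1] NOT false = true
[2.3.2] NOT true = false
[2.3] false OR false = false
[2] true AND false AND false = false
[root] true → false = false
Overall: false → declined

Declined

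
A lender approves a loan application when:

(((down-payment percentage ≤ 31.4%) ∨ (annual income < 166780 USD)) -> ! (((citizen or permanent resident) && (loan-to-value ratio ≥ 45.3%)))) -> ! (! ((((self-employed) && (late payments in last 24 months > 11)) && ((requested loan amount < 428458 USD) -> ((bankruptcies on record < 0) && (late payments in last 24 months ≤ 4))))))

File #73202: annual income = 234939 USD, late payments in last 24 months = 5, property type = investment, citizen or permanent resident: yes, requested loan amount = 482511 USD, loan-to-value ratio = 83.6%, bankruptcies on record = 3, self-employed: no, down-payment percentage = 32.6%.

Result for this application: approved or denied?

Atomic conditions:
  down-payment percentage ≤ 31.4%: 32.6 ≤ 31.4 is false
  annual income < 166780 USD: 234939 < 166780 is false
  citizen or permanent resident: yes → true
  loan-to-value ratio ≥ 45.3%: 83.6 ≥ 45.3 is true
  self-employed: no → false
  late payments in last 24 months > 11: 5 > 11 is false
  requested loan amount < 428458 USD: 482511 < 428458 is false
  bankruptcies on record < 0: 3 < 0 is false
  late payments in last 24 months ≤ 4: 5 ≤ 4 is false
Combine:
[1.1] false OR false = false
[1.2.1] true AND true = true
[1.2] NOT true = false
[1] false → false (antecedent false ⇒ implication holds) = true
[2.1.1.1] false AND false = false
[2.1.1.2.2] false AND false = false
[2.1.1.2] false → false (antecedent false ⇒ implication holds) = true
[2.1.1] false AND true = false
[2.1] NOT false = true
[2] NOT true = false
[root] true → false = false
Overall: false → denied

Denied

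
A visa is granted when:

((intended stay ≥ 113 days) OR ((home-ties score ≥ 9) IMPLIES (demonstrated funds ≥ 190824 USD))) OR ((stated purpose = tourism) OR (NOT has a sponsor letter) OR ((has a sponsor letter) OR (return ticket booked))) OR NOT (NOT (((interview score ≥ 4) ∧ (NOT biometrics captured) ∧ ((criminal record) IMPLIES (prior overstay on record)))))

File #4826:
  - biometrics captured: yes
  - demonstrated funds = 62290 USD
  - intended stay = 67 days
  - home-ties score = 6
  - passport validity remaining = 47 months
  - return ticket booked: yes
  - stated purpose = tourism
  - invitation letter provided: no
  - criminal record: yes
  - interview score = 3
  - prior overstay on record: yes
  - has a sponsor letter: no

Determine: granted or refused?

Granted

Atomic conditions:
  intended stay ≥ 113 days: 67 ≥ 113 is false
  home-ties score ≥ 9: 6 ≥ 9 is false
  demonstrated funds ≥ 190824 USD: 62290 ≥ 190824 is false
  stated purpose = tourism: tourism == tourism is true
  NOT has a sponsor letter: no → true
  has a sponsor letter: no → false
  return ticket booked: yes → true
  interview score ≥ 4: 3 ≥ 4 is false
  NOT biometrics captured: yes → false
  criminal record: yes → true
  prior overstay on record: yes → true
Combine:
[1.2] false → false (antecedent false ⇒ implication holds) = true
[1] false OR true = true
[2.3] false OR true = true
[2] true OR true OR true = true
[3.1.1.3] true → true = true
[3.1.1] false AND false AND true = false
[3.1] NOT false = true
[3] NOT true = false
[root] true OR true OR false = true
Overall: true → granted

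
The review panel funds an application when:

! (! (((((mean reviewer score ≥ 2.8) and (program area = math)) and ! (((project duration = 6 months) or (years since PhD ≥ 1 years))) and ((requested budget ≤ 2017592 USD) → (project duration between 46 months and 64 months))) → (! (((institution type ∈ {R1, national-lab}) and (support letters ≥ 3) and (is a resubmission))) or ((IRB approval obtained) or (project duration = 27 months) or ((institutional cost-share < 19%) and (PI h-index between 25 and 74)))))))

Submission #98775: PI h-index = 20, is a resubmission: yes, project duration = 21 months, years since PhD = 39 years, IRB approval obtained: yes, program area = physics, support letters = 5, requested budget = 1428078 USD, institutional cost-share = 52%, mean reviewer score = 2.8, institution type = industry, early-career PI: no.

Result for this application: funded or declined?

Atomic conditions:
  mean reviewer score ≥ 2.8: 2.8 ≥ 2.8 is true
  program area = math: physics == math is false
  project duration = 6 months: 21 == 6 is false
  years since PhD ≥ 1 years: 39 ≥ 1 is true
  requested budget ≤ 2017592 USD: 1428078 ≤ 2017592 is true
  project duration between 46 months and 64 months: 21 in [46, 64] is false
  institution type ∈ {R1, national-lab}: industry is not in the set → false
  support letters ≥ 3: 5 ≥ 3 is true
  is a resubmission: yes → true
  IRB approval obtained: yes → true
  project duration = 27 months: 21 == 27 is false
  institutional cost-share < 19%: 52 < 19 is false
  PI h-index between 25 and 74: 20 in [25, 74] is false
Combine:
[1.1.1.1] true AND false = false
[1.1.1.2.1] false OR true = true
[1.1.1.2] NOT true = false
[1.1.1.3] true → false = false
[1.1.1] false AND false AND false = false
[1.1.2.1.1] false AND true AND true = false
[1.1.2.1] NOT false = true
[1.1.2.2.3] false AND false = false
[1.1.2.2] true OR false OR false = true
[1.1.2] true OR true = true
[1.1] false → true (antecedent false ⇒ implication holds) = true
[1] NOT true = false
[root] NOT false = true
Overall: true → funded

Funded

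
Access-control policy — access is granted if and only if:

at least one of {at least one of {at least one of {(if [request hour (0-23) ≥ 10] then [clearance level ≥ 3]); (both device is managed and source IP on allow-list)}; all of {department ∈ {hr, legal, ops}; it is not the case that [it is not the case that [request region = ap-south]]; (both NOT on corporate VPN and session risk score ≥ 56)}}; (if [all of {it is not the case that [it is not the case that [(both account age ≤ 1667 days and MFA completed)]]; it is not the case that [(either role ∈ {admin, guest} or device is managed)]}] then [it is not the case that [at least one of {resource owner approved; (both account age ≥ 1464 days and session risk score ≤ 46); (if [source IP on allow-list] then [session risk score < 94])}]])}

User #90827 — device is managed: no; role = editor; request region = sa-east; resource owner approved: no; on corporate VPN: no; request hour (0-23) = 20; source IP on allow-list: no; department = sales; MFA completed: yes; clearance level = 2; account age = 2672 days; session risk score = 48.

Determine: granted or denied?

Atomic conditions:
  request hour (0-23) ≥ 10: 20 ≥ 10 is true
  clearance level ≥ 3: 2 ≥ 3 is false
  device is managed: no → false
  source IP on allow-list: no → false
  department ∈ {hr, legal, ops}: sales is not in the set → false
  request region = ap-south: sa-east == ap-south is false
  NOT on corporate VPN: no → true
  session risk score ≥ 56: 48 ≥ 56 is false
  account age ≤ 1667 days: 2672 ≤ 1667 is false
  MFA completed: yes → true
  role ∈ {admin, guest}: editor is not in the set → false
  resource owner approved: no → false
  account age ≥ 1464 days: 2672 ≥ 1464 is true
  session risk score ≤ 46: 48 ≤ 46 is false
  session risk score < 94: 48 < 94 is true
Combine:
[1.1.1] true → false = false
[1.1.2] false AND false = false
[1.1] false OR false = false
[1.2.2.1] NOT false = true
[1.2.2] NOT true = false
[1.2.3] true AND false = false
[1.2] false AND false AND false = false
[1] false OR false = false
[2.1.1.1.1] false AND true = false
[2.1.1.1] NOT false = true
[2.1.1] NOT true = false
[2.1.2.1] false OR false = false
[2.1.2] NOT false = true
[2.1] false AND true = false
[2.2.1.2] true AND false = false
[2.2.1.3] false → true (antecedent false ⇒ implication holds) = true
[2.2.1] false OR false OR true = true
[2.2] NOT true = false
[2] false → false (antecedent false ⇒ implication holds) = true
[root] false OR true = true
Overall: true → granted

Granted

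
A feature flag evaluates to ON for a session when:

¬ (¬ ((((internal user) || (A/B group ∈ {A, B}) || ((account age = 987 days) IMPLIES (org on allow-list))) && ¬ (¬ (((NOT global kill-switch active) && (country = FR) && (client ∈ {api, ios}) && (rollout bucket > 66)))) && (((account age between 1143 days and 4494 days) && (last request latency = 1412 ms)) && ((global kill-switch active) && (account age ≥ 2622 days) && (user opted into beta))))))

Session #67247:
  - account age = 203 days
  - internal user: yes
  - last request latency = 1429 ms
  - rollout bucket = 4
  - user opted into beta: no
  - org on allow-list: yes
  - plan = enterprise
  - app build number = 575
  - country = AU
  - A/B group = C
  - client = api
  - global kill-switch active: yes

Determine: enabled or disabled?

Disabled

Atomic conditions:
  internal user: yes → true
  A/B group ∈ {A, B}: C is not in the set → false
  account age = 987 days: 203 == 987 is false
  org on allow-list: yes → true
  NOT global kill-switch active: yes → false
  country = FR: AU == FR is false
  client ∈ {api, ios}: api is in the set → true
  rollout bucket > 66: 4 > 66 is false
  account age between 1143 days and 4494 days: 203 in [1143, 4494] is false
  last request latency = 1412 ms: 1429 == 1412 is false
  global kill-switch active: yes → true
  account age ≥ 2622 days: 203 ≥ 2622 is false
  user opted into beta: no → false
Combine:
[1.1.1.3] false → true (antecedent false ⇒ implication holds) = true
[1.1.1] true OR false OR true = true
[1.1.2.1.1] false AND false AND true AND false = false
[1.1.2.1] NOT false = true
[1.1.2] NOT true = false
[1.1.3.1] false AND false = false
[1.1.3.2] true AND false AND false = false
[1.1.3] false AND false = false
[1.1] true AND false AND false = false
[1] NOT false = true
[root] NOT true = false
Overall: false → disabled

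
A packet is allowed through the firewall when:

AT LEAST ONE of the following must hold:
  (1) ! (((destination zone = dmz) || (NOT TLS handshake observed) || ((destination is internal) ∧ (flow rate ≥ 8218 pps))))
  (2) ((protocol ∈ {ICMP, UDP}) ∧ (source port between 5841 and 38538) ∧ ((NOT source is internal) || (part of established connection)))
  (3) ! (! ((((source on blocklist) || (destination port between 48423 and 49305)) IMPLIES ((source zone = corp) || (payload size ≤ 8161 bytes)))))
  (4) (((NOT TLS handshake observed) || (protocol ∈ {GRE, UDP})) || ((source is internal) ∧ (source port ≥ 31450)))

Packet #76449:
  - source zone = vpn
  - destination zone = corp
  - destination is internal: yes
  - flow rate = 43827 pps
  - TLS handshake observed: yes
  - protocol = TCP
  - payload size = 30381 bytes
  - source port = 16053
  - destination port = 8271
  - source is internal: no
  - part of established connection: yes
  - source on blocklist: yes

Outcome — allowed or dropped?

Dropped

Atomic conditions:
  destination zone = dmz: corp == dmz is false
  NOT TLS handshake observed: yes → false
  destination is internal: yes → true
  flow rate ≥ 8218 pps: 43827 ≥ 8218 is true
  protocol ∈ {ICMP, UDP}: TCP is not in the set → false
  source port between 5841 and 38538: 16053 in [5841, 38538] is true
  NOT source is internal: no → true
  part of established connection: yes → true
  source on blocklist: yes → true
  destination port between 48423 and 49305: 8271 in [48423, 49305] is false
  source zone = corp: vpn == corp is false
  payload size ≤ 8161 bytes: 30381 ≤ 8161 is false
  protocol ∈ {GRE, UDP}: TCP is not in the set → false
  source is internal: no → false
  source port ≥ 31450: 16053 ≥ 31450 is false
Combine:
[1.1.3] true AND true = true
[1.1] false OR false OR true = true
[1] NOT true = false
[2.3] true OR true = true
[2] false AND true AND true = false
[3.1.1.1] true OR false = true
[3.1.1.2] false OR false = false
[3.1.1] true → false = false
[3.1] NOT false = true
[3] NOT true = false
[4.1] false OR false = false
[4.2] false AND false = false
[4] false OR false = false
[root] false OR false OR false OR false = false
Overall: false → dropped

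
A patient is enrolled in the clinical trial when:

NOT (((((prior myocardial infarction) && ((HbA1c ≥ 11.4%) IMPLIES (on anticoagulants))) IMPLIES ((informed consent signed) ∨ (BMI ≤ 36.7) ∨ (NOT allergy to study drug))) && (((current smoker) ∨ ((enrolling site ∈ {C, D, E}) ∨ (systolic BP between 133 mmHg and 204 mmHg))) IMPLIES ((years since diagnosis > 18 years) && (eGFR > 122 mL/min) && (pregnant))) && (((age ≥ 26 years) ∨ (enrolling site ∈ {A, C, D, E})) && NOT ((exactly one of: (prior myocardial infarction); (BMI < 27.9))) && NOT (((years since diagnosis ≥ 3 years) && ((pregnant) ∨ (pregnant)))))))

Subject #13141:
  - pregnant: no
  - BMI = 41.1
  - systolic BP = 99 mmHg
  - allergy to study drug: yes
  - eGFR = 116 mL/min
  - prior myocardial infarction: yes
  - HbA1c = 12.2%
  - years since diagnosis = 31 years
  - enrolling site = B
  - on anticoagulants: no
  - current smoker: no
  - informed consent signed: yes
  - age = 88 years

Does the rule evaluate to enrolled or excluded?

Atomic conditions:
  prior myocardial infarction: yes → true
  HbA1c ≥ 11.4%: 12.2 ≥ 11.4 is true
  on anticoagulants: no → false
  informed consent signed: yes → true
  BMI ≤ 36.7: 41.1 ≤ 36.7 is false
  NOT allergy to study drug: yes → false
  current smoker: no → false
  enrolling site ∈ {C, D, E}: B is not in the set → false
  systolic BP between 133 mmHg and 204 mmHg: 99 in [133, 204] is false
  years since diagnosis > 18 years: 31 > 18 is true
  eGFR > 122 mL/min: 116 > 122 is false
  pregnant: no → false
  age ≥ 26 years: 88 ≥ 26 is true
  enrolling site ∈ {A, C, D, E}: B is not in the set → false
  BMI < 27.9: 41.1 < 27.9 is false
  years since diagnosis ≥ 3 years: 31 ≥ 3 is true
Combine:
[1.1.1.2] true → false = false
[1.1.1] true AND false = false
[1.1.2] true OR false OR false = true
[1.1] false → true (antecedent false ⇒ implication holds) = true
[1.2.1.2] false OR false = false
[1.2.1] false OR false = false
[1.2.2] true AND false AND false = false
[1.2] false → false (antecedent false ⇒ implication holds) = true
[1.3.1] true OR false = true
[1.3.2.1] exactly-one(true, false) = true
[1.3.2] NOT true = false
[1.3.3.1.2] false OR false = false
[1.3.3.1] true AND false = false
[1.3.3] NOT false = true
[1.3] true AND false AND true = false
[1] true AND true AND false = false
[root] NOT false = true
Overall: true → enrolled

Enrolled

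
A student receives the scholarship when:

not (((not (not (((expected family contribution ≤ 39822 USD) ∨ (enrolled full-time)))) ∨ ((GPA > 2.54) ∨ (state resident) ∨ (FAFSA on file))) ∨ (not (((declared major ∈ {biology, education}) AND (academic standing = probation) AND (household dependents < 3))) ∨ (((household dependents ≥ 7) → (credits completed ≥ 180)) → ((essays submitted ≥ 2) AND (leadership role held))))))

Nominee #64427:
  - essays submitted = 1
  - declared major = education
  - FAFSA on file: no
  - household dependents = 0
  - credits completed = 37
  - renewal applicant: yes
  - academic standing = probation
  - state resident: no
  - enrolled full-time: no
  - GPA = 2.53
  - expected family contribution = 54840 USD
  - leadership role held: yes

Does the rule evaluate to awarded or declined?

Awarded

Atomic conditions:
  expected family contribution ≤ 39822 USD: 54840 ≤ 39822 is false
  enrolled full-time: no → false
  GPA > 2.54: 2.53 > 2.54 is false
  state resident: no → false
  FAFSA on file: no → false
  declared major ∈ {biology, education}: education is in the set → true
  academic standing = probation: probation == probation is true
  household dependents < 3: 0 < 3 is true
  household dependents ≥ 7: 0 ≥ 7 is false
  credits completed ≥ 180: 37 ≥ 180 is false
  essays submitted ≥ 2: 1 ≥ 2 is false
  leadership role held: yes → true
Combine:
[1.1.1.1.1] false OR false = false
[1.1.1.1] NOT false = true
[1.1.1] NOT true = false
[1.1.2] false OR false OR false = false
[1.1] false OR false = false
[1.2.1.1] true AND true AND true = true
[1.2.1] NOT true = false
[1.2.2.1] false → false (antecedent false ⇒ implication holds) = true
[1.2.2.2] false AND true = false
[1.2.2] true → false = false
[1.2] false OR false = false
[1] false OR false = false
[root] NOT false = true
Overall: true → awarded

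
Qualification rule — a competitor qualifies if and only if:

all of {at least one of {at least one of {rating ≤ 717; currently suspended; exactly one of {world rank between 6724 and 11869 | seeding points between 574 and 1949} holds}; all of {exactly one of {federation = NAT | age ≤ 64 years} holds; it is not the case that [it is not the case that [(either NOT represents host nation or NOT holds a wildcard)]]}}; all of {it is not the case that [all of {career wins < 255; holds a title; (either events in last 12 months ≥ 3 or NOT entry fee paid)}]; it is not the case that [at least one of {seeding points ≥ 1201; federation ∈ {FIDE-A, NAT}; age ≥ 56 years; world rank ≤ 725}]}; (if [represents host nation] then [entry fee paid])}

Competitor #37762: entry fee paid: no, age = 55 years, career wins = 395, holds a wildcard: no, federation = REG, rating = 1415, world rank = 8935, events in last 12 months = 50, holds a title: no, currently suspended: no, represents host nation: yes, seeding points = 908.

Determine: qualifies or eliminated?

Atomic conditions:
  rating ≤ 717: 1415 ≤ 717 is false
  currently suspended: no → false
  world rank between 6724 and 11869: 8935 in [6724, 11869] is true
  seeding points between 574 and 1949: 908 in [574, 1949] is true
  federation = NAT: REG == NAT is false
  age ≤ 64 years: 55 ≤ 64 is true
  NOT represents host nation: yes → false
  NOT holds a wildcard: no → true
  career wins < 255: 395 < 255 is false
  holds a title: no → false
  events in last 12 months ≥ 3: 50 ≥ 3 is true
  NOT entry fee paid: no → true
  seeding points ≥ 1201: 908 ≥ 1201 is false
  federation ∈ {FIDE-A, NAT}: REG is not in the set → false
  age ≥ 56 years: 55 ≥ 56 is false
  world rank ≤ 725: 8935 ≤ 725 is false
  represents host nation: yes → true
  entry fee paid: no → false
Combine:
[1.1.3] exactly-one(true, true) = false
[1.1] false OR false OR false = false
[1.2.1] exactly-one(false, true) = true
[1.2.2.1.1] false OR true = true
[1.2.2.1] NOT true = false
[1.2.2] NOT false = true
[1.2] true AND true = true
[1] false OR true = true
[2.1.1.3] true OR true = true
[2.1.1] false AND false AND true = false
[2.1] NOT false = true
[2.2.1] false OR false OR false OR false = false
[2.2] NOT false = true
[2] true AND true = true
[3] true → false = false
[root] true AND true AND false = false
Overall: false → eliminated

Eliminated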